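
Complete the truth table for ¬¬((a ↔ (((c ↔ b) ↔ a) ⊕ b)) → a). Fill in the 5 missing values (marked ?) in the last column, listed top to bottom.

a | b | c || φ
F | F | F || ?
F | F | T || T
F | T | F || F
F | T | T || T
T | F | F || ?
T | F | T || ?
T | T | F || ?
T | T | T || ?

F, T, T, T, T

Row a=F, b=F, c=F: ((a ↔ (((c ↔ b) ↔ a) ⊕ b)) → a) = F, ¬((a ↔ (((c ↔ b) ↔ a) ⊕ b)) → a) = T, so the formula = F.
Row a=T, b=F, c=F: ((a ↔ (((c ↔ b) ↔ a) ⊕ b)) → a) = T, ¬((a ↔ (((c ↔ b) ↔ a) ⊕ b)) → a) = F, so the formula = T.
Row a=T, b=F, c=T: ((a ↔ (((c ↔ b) ↔ a) ⊕ b)) → a) = T, ¬((a ↔ (((c ↔ b) ↔ a) ⊕ b)) → a) = F, so the formula = T.
Row a=T, b=T, c=F: ((a ↔ (((c ↔ b) ↔ a) ⊕ b)) → a) = T, ¬((a ↔ (((c ↔ b) ↔ a) ⊕ b)) → a) = F, so the formula = T.
Row a=T, b=T, c=T: ((a ↔ (((c ↔ b) ↔ a) ⊕ b)) → a) = T, ¬((a ↔ (((c ↔ b) ↔ a) ⊕ b)) → a) = F, so the formula = T.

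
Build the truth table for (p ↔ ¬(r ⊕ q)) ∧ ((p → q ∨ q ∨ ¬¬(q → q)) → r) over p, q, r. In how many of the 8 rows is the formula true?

  p      q      r    |  (r ⊕ q)  ¬(r ⊕ q)  (p ↔ ¬(r ⊕ q))  (q → q)  ¬(q → q)  ¬¬(q → q)  (q ∨ ¬¬(q → q))  (q ∨ (q ∨ ¬¬(q → q)))  (p → (q ∨ (q ∨ ¬¬(q → q))))    φ  
 True   True   True  |   False     True         True         True    False       True          True                True                      True              True
 True   True  False  |    True    False        False         True    False       True          True                True                      True             False
 True  False   True  |    True    False        False         True    False       True          True                True                      True             False
 True  False  False  |   False     True         True         True    False       True          True                True                      True             False
False   True   True  |   False     True        False         True    False       True          True                True                      True             False
False   True  False  |    True    False         True         True    False       True          True                True                      True             False
False  False   True  |    True    False         True         True    False       True          True                True                      True              True
False  False  False  |   False     True        False         True    False       True          True                True                      True             False
The formula is true on 2 of the 8 rows.

2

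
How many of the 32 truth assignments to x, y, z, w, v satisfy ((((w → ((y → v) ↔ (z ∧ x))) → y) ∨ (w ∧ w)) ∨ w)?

x | y | z | w | v | φ
- | - | - | - | - | -
0 | 0 | 0 | 0 | 0 | 0
0 | 0 | 0 | 0 | 1 | 0
0 | 0 | 0 | 1 | 0 | 1
0 | 0 | 0 | 1 | 1 | 1
0 | 0 | 1 | 0 | 0 | 0
0 | 0 | 1 | 0 | 1 | 0
0 | 0 | 1 | 1 | 0 | 1
0 | 0 | 1 | 1 | 1 | 1
0 | 1 | 0 | 0 | 0 | 1
0 | 1 | 0 | 0 | 1 | 1
0 | 1 | 0 | 1 | 0 | 1
0 | 1 | 0 | 1 | 1 | 1
0 | 1 | 1 | 0 | 0 | 1
0 | 1 | 1 | 0 | 1 | 1
0 | 1 | 1 | 1 | 0 | 1
0 | 1 | 1 | 1 | 1 | 1
1 | 0 | 0 | 0 | 0 | 0
1 | 0 | 0 | 0 | 1 | 0
1 | 0 | 0 | 1 | 0 | 1
1 | 0 | 0 | 1 | 1 | 1
1 | 0 | 1 | 0 | 0 | 0
1 | 0 | 1 | 0 | 1 | 0
1 | 0 | 1 | 1 | 0 | 1
1 | 0 | 1 | 1 | 1 | 1
1 | 1 | 0 | 0 | 0 | 1
1 | 1 | 0 | 0 | 1 | 1
1 | 1 | 0 | 1 | 0 | 1
1 | 1 | 0 | 1 | 1 | 1
1 | 1 | 1 | 0 | 0 | 1
1 | 1 | 1 | 0 | 1 | 1
1 | 1 | 1 | 1 | 0 | 1
1 | 1 | 1 | 1 | 1 | 1
The formula is true on 24 of the 32 rows.

24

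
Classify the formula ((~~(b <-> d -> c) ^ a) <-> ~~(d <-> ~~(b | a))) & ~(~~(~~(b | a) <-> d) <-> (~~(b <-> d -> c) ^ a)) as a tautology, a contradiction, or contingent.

  a      b      c      d    |    φ  
 True   True   True   True  |  False
 True   True   True  False  |  False
 True   True  False   True  |  False
 True   True  False  False  |  False
 True  False   True   True  |  False
 True  False   True  False  |  False
 True  False  False   True  |  False
 True  False  False  False  |  False
False   True   True   True  |  False
False   True   True  False  |  False
False   True  False   True  |  False
False   True  False  False  |  False
False  False   True   True  |  False
False  False   True  False  |  False
False  False  False   True  |  False
False  False  False  False  |  False
Every row is False, so the formula is a contradiction.

contradiction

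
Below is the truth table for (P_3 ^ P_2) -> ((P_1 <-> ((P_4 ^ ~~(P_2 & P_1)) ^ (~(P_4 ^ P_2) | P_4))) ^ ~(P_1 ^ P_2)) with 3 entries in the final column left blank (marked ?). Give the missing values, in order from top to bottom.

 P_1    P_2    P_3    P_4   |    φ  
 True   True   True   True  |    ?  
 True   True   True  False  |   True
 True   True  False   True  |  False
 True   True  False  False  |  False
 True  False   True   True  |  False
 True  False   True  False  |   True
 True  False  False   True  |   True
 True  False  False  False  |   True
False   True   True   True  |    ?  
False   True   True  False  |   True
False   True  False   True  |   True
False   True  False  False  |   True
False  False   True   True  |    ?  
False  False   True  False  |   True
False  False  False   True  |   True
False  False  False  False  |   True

True, True, False

Row P_1=True, P_2=True, P_3=True, P_4=True: (P_3 ^ P_2) = False, ((P_1 <-> ((P_4 ^ ~~(P_2 & P_1)) ^ (~(P_4 ^ P_2) | P_4))) ^ ~(P_1 ^ P_2)) = False, so the formula = True.
Row P_1=False, P_2=True, P_3=True, P_4=True: (P_3 ^ P_2) = False, ((P_1 <-> ((P_4 ^ ~~(P_2 & P_1)) ^ (~(P_4 ^ P_2) | P_4))) ^ ~(P_1 ^ P_2)) = True, so the formula = True.
Row P_1=False, P_2=False, P_3=True, P_4=True: (P_3 ^ P_2) = True, ((P_1 <-> ((P_4 ^ ~~(P_2 & P_1)) ^ (~(P_4 ^ P_2) | P_4))) ^ ~(P_1 ^ P_2)) = False, so the formula = False.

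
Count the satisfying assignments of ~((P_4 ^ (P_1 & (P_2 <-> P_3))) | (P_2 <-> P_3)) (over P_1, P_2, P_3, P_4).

P_1 | P_2 | P_3 | P_4 | φ
--- | --- | --- | --- | -
 T  |  T  |  T  |  T  | F
 T  |  T  |  T  |  F  | F
 T  |  T  |  F  |  T  | F
 T  |  T  |  F  |  F  | T
 T  |  F  |  T  |  T  | F
 T  |  F  |  T  |  F  | T
 T  |  F  |  F  |  T  | F
 T  |  F  |  F  |  F  | F
 F  |  T  |  T  |  T  | F
 F  |  T  |  T  |  F  | F
 F  |  T  |  F  |  T  | F
 F  |  T  |  F  |  F  | T
 F  |  F  |  T  |  T  | F
 F  |  F  |  T  |  F  | T
 F  |  F  |  F  |  T  | F
 F  |  F  |  F  |  F  | F
The formula is true on 4 of the 16 rows.

4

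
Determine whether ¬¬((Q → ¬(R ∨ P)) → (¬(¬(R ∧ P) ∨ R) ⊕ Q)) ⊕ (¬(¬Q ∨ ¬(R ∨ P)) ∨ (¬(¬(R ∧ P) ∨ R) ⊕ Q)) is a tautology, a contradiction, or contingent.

contradiction

  P   |   Q   |   R   || (R ∨ P) | ¬(R ∨ P) | (Q → ¬(R ∨ P)) | (R ∧ P) | ¬(R ∧ P) | (¬(R ∧ P) ∨ R) | ¬(¬(R ∧ P) ∨ R) | (¬(¬(R ∧ P) ∨ R) ⊕ Q) |   ¬Q  | (¬Q ∨ ¬(R ∨ P)) | ¬(¬Q ∨ ¬(R ∨ P)) |   φ  
 True |  True |  True ||   True  |  False   |     False      |   True  |  False   |      True      |      False      |          True         | False |      False      |       True       | False
 True |  True | False ||   True  |  False   |     False      |  False  |   True   |      True      |      False      |          True         | False |      False      |       True       | False
 True | False |  True ||   True  |  False   |      True      |   True  |  False   |      True      |      False      |         False         |  True |       True      |      False       | False
 True | False | False ||   True  |  False   |      True      |  False  |   True   |      True      |      False      |         False         |  True |       True      |      False       | False
False |  True |  True ||   True  |  False   |     False      |  False  |   True   |      True      |      False      |          True         | False |      False      |       True       | False
False |  True | False ||  False  |   True   |      True      |  False  |   True   |      True      |      False      |          True         | False |       True      |      False       | False
False | False |  True ||   True  |  False   |      True      |  False  |   True   |      True      |      False      |         False         |  True |       True      |      False       | False
False | False | False ||  False  |   True   |      True      |  False  |   True   |      True      |      False      |         False         |  True |       True      |      False       | False
Every row is False, so the formula is a contradiction.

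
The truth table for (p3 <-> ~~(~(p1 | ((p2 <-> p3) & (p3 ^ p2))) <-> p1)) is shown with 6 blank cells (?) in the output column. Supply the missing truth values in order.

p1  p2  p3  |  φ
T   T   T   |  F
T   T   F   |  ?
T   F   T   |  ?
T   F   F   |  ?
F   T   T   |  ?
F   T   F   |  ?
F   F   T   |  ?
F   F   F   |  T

T, F, T, F, T, F

Row p1=T, p2=T, p3=F: ~~(~(p1 | ((p2 <-> p3) & (p3 ^ p2))) <-> p1) = F, so the formula = T.
Row p1=T, p2=F, p3=T: ~~(~(p1 | ((p2 <-> p3) & (p3 ^ p2))) <-> p1) = F, so the formula = F.
Row p1=T, p2=F, p3=F: ~~(~(p1 | ((p2 <-> p3) & (p3 ^ p2))) <-> p1) = F, so the formula = T.
Row p1=F, p2=T, p3=T: ~~(~(p1 | ((p2 <-> p3) & (p3 ^ p2))) <-> p1) = F, so the formula = F.
Row p1=F, p2=T, p3=F: ~~(~(p1 | ((p2 <-> p3) & (p3 ^ p2))) <-> p1) = F, so the formula = T.
Row p1=F, p2=F, p3=T: ~~(~(p1 | ((p2 <-> p3) & (p3 ^ p2))) <-> p1) = F, so the formula = F.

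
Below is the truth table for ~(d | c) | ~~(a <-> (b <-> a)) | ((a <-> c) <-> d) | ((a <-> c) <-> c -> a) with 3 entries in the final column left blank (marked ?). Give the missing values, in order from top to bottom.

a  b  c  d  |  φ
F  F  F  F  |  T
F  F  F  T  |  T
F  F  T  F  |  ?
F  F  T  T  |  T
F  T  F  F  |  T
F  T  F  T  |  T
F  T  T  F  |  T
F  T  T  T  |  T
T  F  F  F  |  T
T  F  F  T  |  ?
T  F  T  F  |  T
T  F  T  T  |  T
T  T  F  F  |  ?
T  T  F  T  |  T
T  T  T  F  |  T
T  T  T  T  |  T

T, F, T

Row a=F, b=F, c=T, d=F: ~(d | c) = F, ~~(a <-> (b <-> a)) = F, ((a <-> c) <-> d) = T, ((a <-> c) <-> c -> a) = T, so the formula = T.
Row a=T, b=F, c=F, d=T: ~(d | c) = F, ~~(a <-> (b <-> a)) = F, ((a <-> c) <-> d) = F, ((a <-> c) <-> c -> a) = F, so the formula = F.
Row a=T, b=T, c=F, d=F: ~(d | c) = T, ~~(a <-> (b <-> a)) = T, ((a <-> c) <-> d) = T, ((a <-> c) <-> c -> a) = F, so the formula = T.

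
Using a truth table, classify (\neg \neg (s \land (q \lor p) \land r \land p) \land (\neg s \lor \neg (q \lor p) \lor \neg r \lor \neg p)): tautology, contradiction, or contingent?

contradiction

p  q  r  s  |  φ
F  F  F  F  |  F
F  F  F  T  |  F
F  F  T  F  |  F
F  F  T  T  |  F
F  T  F  F  |  F
F  T  F  T  |  F
F  T  T  F  |  F
F  T  T  T  |  F
T  F  F  F  |  F
T  F  F  T  |  F
T  F  T  F  |  F
T  F  T  T  |  F
T  T  F  F  |  F
T  T  F  T  |  F
T  T  T  F  |  F
T  T  T  T  |  F
Every row is F, so the formula is a contradiction.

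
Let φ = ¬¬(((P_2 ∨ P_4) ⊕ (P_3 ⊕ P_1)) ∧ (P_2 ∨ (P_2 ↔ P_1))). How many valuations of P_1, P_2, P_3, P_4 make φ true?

P_1 | P_2 | P_3 | P_4 || φ
 1  |  1  |  1  |  1  || 1
 1  |  1  |  1  |  0  || 1
 1  |  1  |  0  |  1  || 0
 1  |  1  |  0  |  0  || 0
 1  |  0  |  1  |  1  || 0
 1  |  0  |  1  |  0  || 0
 1  |  0  |  0  |  1  || 0
 1  |  0  |  0  |  0  || 0
 0  |  1  |  1  |  1  || 0
 0  |  1  |  1  |  0  || 0
 0  |  1  |  0  |  1  || 1
 0  |  1  |  0  |  0  || 1
 0  |  0  |  1  |  1  || 0
 0  |  0  |  1  |  0  || 1
 0  |  0  |  0  |  1  || 1
 0  |  0  |  0  |  0  || 0
The formula is true on 6 of the 16 rows.

6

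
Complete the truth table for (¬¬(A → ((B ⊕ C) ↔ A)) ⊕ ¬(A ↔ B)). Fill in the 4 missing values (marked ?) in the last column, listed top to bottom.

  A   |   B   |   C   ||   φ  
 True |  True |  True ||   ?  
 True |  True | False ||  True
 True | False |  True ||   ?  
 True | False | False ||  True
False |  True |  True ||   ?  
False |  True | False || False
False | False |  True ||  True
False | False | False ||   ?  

False, False, False, True

Row A=True, B=True, C=True: ¬¬(A → ((B ⊕ C) ↔ A)) = False, ¬(A ↔ B) = False, so the formula = False.
Row A=True, B=False, C=True: ¬¬(A → ((B ⊕ C) ↔ A)) = True, ¬(A ↔ B) = True, so the formula = False.
Row A=False, B=True, C=True: ¬¬(A → ((B ⊕ C) ↔ A)) = True, ¬(A ↔ B) = True, so the formula = False.
Row A=False, B=False, C=False: ¬¬(A → ((B ⊕ C) ↔ A)) = True, ¬(A ↔ B) = False, so the formula = True.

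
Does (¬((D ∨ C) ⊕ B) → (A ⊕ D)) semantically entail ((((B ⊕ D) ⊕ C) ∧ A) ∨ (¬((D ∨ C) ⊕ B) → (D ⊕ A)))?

yes

A  B  C  D  |  φ  ψ
T  T  T  T  |  F  T
T  T  T  F  |  T  T
T  T  F  T  |  F  F
T  T  F  F  |  T  T
T  F  T  T  |  T  T
T  F  T  F  |  T  T
T  F  F  T  |  T  T
T  F  F  F  |  T  T
F  T  T  T  |  T  T
F  T  T  F  |  F  F
F  T  F  T  |  T  T
F  T  F  F  |  T  T
F  F  T  T  |  T  T
F  F  T  F  |  T  T
F  F  F  T  |  T  T
F  F  F  F  |  F  F
In every row where φ is true, ψ is also true, so φ ⊨ ψ.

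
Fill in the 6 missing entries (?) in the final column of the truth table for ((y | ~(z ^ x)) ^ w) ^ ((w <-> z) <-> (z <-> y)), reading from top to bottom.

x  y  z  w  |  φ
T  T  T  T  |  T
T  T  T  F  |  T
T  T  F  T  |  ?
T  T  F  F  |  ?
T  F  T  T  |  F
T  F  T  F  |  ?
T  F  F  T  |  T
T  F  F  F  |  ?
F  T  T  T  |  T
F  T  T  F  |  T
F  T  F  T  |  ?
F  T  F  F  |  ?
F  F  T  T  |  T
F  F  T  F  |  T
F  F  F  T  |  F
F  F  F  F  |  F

T, T, F, T, T, T

Row x=T, y=T, z=F, w=T: ((y | ~(z ^ x)) ^ w) = F, ((w <-> z) <-> (z <-> y)) = T, so the formula = T.
Row x=T, y=T, z=F, w=F: ((y | ~(z ^ x)) ^ w) = T, ((w <-> z) <-> (z <-> y)) = F, so the formula = T.
Row x=T, y=F, z=T, w=F: ((y | ~(z ^ x)) ^ w) = T, ((w <-> z) <-> (z <-> y)) = T, so the formula = F.
Row x=T, y=F, z=F, w=F: ((y | ~(z ^ x)) ^ w) = F, ((w <-> z) <-> (z <-> y)) = T, so the formula = T.
Row x=F, y=T, z=F, w=T: ((y | ~(z ^ x)) ^ w) = F, ((w <-> z) <-> (z <-> y)) = T, so the formula = T.
Row x=F, y=T, z=F, w=F: ((y | ~(z ^ x)) ^ w) = T, ((w <-> z) <-> (z <-> y)) = F, so the formula = T.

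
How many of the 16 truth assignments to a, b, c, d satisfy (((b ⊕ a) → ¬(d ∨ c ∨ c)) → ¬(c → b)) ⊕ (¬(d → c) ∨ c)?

a | b | c | d | φ
- | - | - | - | -
T | T | T | T | T
T | T | T | F | T
T | T | F | T | T
T | T | F | F | F
T | F | T | T | F
T | F | T | F | F
T | F | F | T | F
T | F | F | F | F
F | T | T | T | F
F | T | T | F | F
F | T | F | T | F
F | T | F | F | F
F | F | T | T | F
F | F | T | F | F
F | F | F | T | T
F | F | F | F | F
The formula is true on 4 of the 16 rows.

4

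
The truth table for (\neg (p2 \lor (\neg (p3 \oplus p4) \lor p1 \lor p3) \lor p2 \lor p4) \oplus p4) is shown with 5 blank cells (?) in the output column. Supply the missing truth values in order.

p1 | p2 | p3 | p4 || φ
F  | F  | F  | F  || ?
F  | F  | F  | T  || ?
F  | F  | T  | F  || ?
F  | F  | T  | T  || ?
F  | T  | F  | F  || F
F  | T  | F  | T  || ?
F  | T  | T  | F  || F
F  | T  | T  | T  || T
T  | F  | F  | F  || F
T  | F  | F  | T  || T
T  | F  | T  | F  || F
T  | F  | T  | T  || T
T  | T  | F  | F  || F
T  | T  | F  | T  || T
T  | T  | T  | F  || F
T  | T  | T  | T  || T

F, T, F, T, T

Row p1=F, p2=F, p3=F, p4=F: \neg (p2 \lor (\neg (p3 \oplus p4) \lor p1 \lor p3) \lor p2 \lor p4) = F, so the formula = F.
Row p1=F, p2=F, p3=F, p4=T: \neg (p2 \lor (\neg (p3 \oplus p4) \lor p1 \lor p3) \lor p2 \lor p4) = F, so the formula = T.
Row p1=F, p2=F, p3=T, p4=F: \neg (p2 \lor (\neg (p3 \oplus p4) \lor p1 \lor p3) \lor p2 \lor p4) = F, so the formula = F.
Row p1=F, p2=F, p3=T, p4=T: \neg (p2 \lor (\neg (p3 \oplus p4) \lor p1 \lor p3) \lor p2 \lor p4) = F, so the formula = T.
Row p1=F, p2=T, p3=F, p4=T: \neg (p2 \lor (\neg (p3 \oplus p4) \lor p1 \lor p3) \lor p2 \lor p4) = F, so the formula = T.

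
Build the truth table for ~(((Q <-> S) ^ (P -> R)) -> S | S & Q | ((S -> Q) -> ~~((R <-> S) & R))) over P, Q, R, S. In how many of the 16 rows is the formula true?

4

  P   |   Q   |   R   |   S   || (Q <-> S) | (P -> R) | ((Q <-> S) ^ (P -> R)) | (S & Q) | (S -> Q) | (R <-> S) | ((R <-> S) & R) | ~((R <-> S) & R) | ~~((R <-> S) & R) |   φ  
False | False | False | False ||    True   |   True   |         False          |  False  |   True   |    True   |      False      |       True       |       False       | False
False | False | False |  True ||   False   |   True   |          True          |  False  |  False   |   False   |      False      |       True       |       False       | False
False | False |  True | False ||    True   |   True   |         False          |  False  |   True   |   False   |      False      |       True       |       False       | False
False | False |  True |  True ||   False   |   True   |          True          |  False  |  False   |    True   |       True      |      False       |        True       | False
False |  True | False | False ||   False   |   True   |          True          |  False  |   True   |    True   |      False      |       True       |       False       |  True
False |  True | False |  True ||    True   |   True   |         False          |   True  |   True   |   False   |      False      |       True       |       False       | False
False |  True |  True | False ||   False   |   True   |          True          |  False  |   True   |   False   |      False      |       True       |       False       |  True
False |  True |  True |  True ||    True   |   True   |         False          |   True  |   True   |    True   |       True      |      False       |        True       | False
 True | False | False | False ||    True   |  False   |          True          |  False  |   True   |    True   |      False      |       True       |       False       |  True
 True | False | False |  True ||   False   |  False   |         False          |  False  |  False   |   False   |      False      |       True       |       False       | False
 True | False |  True | False ||    True   |   True   |         False          |  False  |   True   |   False   |      False      |       True       |       False       | False
 True | False |  True |  True ||   False   |   True   |          True          |  False  |  False   |    True   |       True      |      False       |        True       | False
 True |  True | False | False ||   False   |  False   |         False          |  False  |   True   |    True   |      False      |       True       |       False       | False
 True |  True | False |  True ||    True   |  False   |          True          |   True  |   True   |   False   |      False      |       True       |       False       | False
 True |  True |  True | False ||   False   |   True   |          True          |  False  |   True   |   False   |      False      |       True       |       False       |  True
 True |  True |  True |  True ||    True   |   True   |         False          |   True  |   True   |    True   |       True      |      False       |        True       | False
The formula is true on 4 of the 16 rows.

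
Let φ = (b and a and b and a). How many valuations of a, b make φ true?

1

  a   |   b   | (b and a and b and a)
----- | ----- | ---------------------
 True |  True |          True        
 True | False |         False        
False |  True |         False        
False | False |         False        
The formula is true on 1 of the 4 rows.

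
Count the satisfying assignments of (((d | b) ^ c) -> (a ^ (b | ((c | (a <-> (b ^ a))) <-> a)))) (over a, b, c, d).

a  b  c  d     (d | b)  ((d | b) ^ c)  (b ^ a)  (a <-> (b ^ a))  (c | (a <-> (b ^ a)))  φ
F  F  F  F        F           F           F            T                   T            T
F  F  F  T        T           T           F            T                   T            F
F  F  T  F        F           T           F            T                   T            F
F  F  T  T        T           F           F            T                   T            T
F  T  F  F        T           T           T            F                   F            T
F  T  F  T        T           T           T            F                   F            T
F  T  T  F        T           F           T            F                   T            T
F  T  T  T        T           F           T            F                   T            T
T  F  F  F        F           F           T            T                   T            T
T  F  F  T        T           T           T            T                   T            F
T  F  T  F        F           T           T            T                   T            F
T  F  T  T        T           F           T            T                   T            T
T  T  F  F        T           T           F            F                   F            F
T  T  F  T        T           T           F            F                   F            F
T  T  T  F        T           F           F            F                   T            T
T  T  T  T        T           F           F            F                   T            T
The formula is true on 10 of the 16 rows.

10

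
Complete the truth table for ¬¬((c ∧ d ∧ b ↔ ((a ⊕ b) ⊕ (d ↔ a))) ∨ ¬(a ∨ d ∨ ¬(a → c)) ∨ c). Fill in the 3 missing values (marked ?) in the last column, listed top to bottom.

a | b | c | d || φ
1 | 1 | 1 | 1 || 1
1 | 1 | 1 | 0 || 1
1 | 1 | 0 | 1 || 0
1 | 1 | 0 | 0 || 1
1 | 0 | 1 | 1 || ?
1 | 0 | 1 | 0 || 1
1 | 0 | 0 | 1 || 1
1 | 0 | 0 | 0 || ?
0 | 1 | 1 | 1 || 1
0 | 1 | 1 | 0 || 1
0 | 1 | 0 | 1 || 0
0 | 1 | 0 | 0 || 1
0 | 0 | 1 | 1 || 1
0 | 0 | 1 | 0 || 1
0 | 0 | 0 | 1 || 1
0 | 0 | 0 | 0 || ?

1, 0, 1

Row a=1, b=0, c=1, d=1: ((c ∧ d ∧ b ↔ ((a ⊕ b) ⊕ (d ↔ a))) ∨ ¬(a ∨ d ∨ ¬(a → c)) ∨ c) = 1, ¬((c ∧ d ∧ b ↔ ((a ⊕ b) ⊕ (d ↔ a))) ∨ ¬(a ∨ d ∨ ¬(a → c)) ∨ c) = 0, so the formula = 1.
Row a=1, b=0, c=0, d=0: ((c ∧ d ∧ b ↔ ((a ⊕ b) ⊕ (d ↔ a))) ∨ ¬(a ∨ d ∨ ¬(a → c)) ∨ c) = 0, ¬((c ∧ d ∧ b ↔ ((a ⊕ b) ⊕ (d ↔ a))) ∨ ¬(a ∨ d ∨ ¬(a → c)) ∨ c) = 1, so the formula = 0.
Row a=0, b=0, c=0, d=0: ((c ∧ d ∧ b ↔ ((a ⊕ b) ⊕ (d ↔ a))) ∨ ¬(a ∨ d ∨ ¬(a → c)) ∨ c) = 1, ¬((c ∧ d ∧ b ↔ ((a ⊕ b) ⊕ (d ↔ a))) ∨ ¬(a ∨ d ∨ ¬(a → c)) ∨ c) = 0, so the formula = 1.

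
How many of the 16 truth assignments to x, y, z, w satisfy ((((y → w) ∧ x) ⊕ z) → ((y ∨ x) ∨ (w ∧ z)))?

15

x | y | z | w || (y → w) | ((y → w) ∧ x) | (((y → w) ∧ x) ⊕ z) | (y ∨ x) | (w ∧ z) | ((y ∨ x) ∨ (w ∧ z)) | φ
T | T | T | T ||    T    |       T       |          F          |    T    |    T    |          T          | T
T | T | T | F ||    F    |       F       |          T          |    T    |    F    |          T          | T
T | T | F | T ||    T    |       T       |          T          |    T    |    F    |          T          | T
T | T | F | F ||    F    |       F       |          F          |    T    |    F    |          T          | T
T | F | T | T ||    T    |       T       |          F          |    T    |    T    |          T          | T
T | F | T | F ||    T    |       T       |          F          |    T    |    F    |          T          | T
T | F | F | T ||    T    |       T       |          T          |    T    |    F    |          T          | T
T | F | F | F ||    T    |       T       |          T          |    T    |    F    |          T          | T
F | T | T | T ||    T    |       F       |          T          |    T    |    T    |          T          | T
F | T | T | F ||    F    |       F       |          T          |    T    |    F    |          T          | T
F | T | F | T ||    T    |       F       |          F          |    T    |    F    |          T          | T
F | T | F | F ||    F    |       F       |          F          |    T    |    F    |          T          | T
F | F | T | T ||    T    |       F       |          T          |    F    |    T    |          T          | T
F | F | T | F ||    T    |       F       |          T          |    F    |    F    |          F          | F
F | F | F | T ||    T    |       F       |          F          |    F    |    F    |          F          | T
F | F | F | F ||    T    |       F       |          F          |    F    |    F    |          F          | T
The formula is true on 15 of the 16 rows.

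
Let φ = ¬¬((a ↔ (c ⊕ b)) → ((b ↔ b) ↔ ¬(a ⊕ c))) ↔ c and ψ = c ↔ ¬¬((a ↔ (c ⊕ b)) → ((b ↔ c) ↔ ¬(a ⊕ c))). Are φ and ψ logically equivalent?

not equivalent

a | b | c | φ | ψ
- | - | - | - | -
0 | 0 | 0 | 0 | 0
0 | 0 | 1 | 1 | 1
0 | 1 | 0 | 0 | 0
0 | 1 | 1 | 0 | 0
1 | 0 | 0 | 0 | 0
1 | 0 | 1 | 1 | 0
1 | 1 | 0 | 1 | 0
1 | 1 | 1 | 1 | 1
The columns differ at a=1, b=0, c=1 (φ=1, ψ=0), so they are not equivalent.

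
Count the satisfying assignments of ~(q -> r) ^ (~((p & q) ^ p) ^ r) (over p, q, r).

p | q | r || (q -> r) | ~(q -> r) | (p & q) | ((p & q) ^ p) | ~((p & q) ^ p) | (~((p & q) ^ p) ^ r) | φ
0 | 0 | 0 ||    1     |     0     |    0    |       0       |       1        |          1           | 1
0 | 0 | 1 ||    1     |     0     |    0    |       0       |       1        |          0           | 0
0 | 1 | 0 ||    0     |     1     |    0    |       0       |       1        |          1           | 0
0 | 1 | 1 ||    1     |     0     |    0    |       0       |       1        |          0           | 0
1 | 0 | 0 ||    1     |     0     |    0    |       1       |       0        |          0           | 0
1 | 0 | 1 ||    1     |     0     |    0    |       1       |       0        |          1           | 1
1 | 1 | 0 ||    0     |     1     |    1    |       0       |       1        |          1           | 0
1 | 1 | 1 ||    1     |     0     |    1    |       0       |       1        |          0           | 0
The formula is true on 2 of the 8 rows.

2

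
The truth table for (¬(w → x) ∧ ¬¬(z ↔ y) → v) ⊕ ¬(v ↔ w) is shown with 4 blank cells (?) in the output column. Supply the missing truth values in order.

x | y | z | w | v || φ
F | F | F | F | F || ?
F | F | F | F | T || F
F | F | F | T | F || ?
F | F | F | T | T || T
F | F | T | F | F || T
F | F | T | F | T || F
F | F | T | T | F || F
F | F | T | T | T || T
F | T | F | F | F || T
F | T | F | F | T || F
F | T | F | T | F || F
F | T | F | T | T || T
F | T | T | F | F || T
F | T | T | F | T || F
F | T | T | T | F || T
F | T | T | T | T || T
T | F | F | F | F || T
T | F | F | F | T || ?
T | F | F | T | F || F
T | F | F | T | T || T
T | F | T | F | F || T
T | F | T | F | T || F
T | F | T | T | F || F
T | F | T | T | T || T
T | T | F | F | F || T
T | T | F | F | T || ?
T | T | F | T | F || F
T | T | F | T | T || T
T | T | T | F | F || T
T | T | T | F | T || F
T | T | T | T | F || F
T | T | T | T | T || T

Row x=F, y=F, z=F, w=F, v=F: (¬(w → x) ∧ ¬¬(z ↔ y) → v) = T, ¬(v ↔ w) = F, so the formula = T.
Row x=F, y=F, z=F, w=T, v=F: (¬(w → x) ∧ ¬¬(z ↔ y) → v) = F, ¬(v ↔ w) = T, so the formula = T.
Row x=T, y=F, z=F, w=F, v=T: (¬(w → x) ∧ ¬¬(z ↔ y) → v) = T, ¬(v ↔ w) = T, so the formula = F.
Row x=T, y=T, z=F, w=F, v=T: (¬(w → x) ∧ ¬¬(z ↔ y) → v) = T, ¬(v ↔ w) = T, so the formula = F.

T, T, F, F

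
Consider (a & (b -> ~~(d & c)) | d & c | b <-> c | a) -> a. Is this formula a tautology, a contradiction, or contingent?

contingent

a  b  c  d     (d & c)  ~(d & c)  ~~(d & c)  (b -> ~~(d & c))  (a & (b -> ~~(d & c)))  (c | a)  φ
T  T  T  T        T        F          T             T                    T                T     T
T  T  T  F        F        T          F             F                    F                T     T
T  T  F  T        F        T          F             F                    F                T     T
T  T  F  F        F        T          F             F                    F                T     T
T  F  T  T        T        F          T             T                    T                T     T
T  F  T  F        F        T          F             T                    T                T     T
T  F  F  T        F        T          F             T                    T                T     T
T  F  F  F        F        T          F             T                    T                T     T
F  T  T  T        T        F          T             T                    F                T     F
F  T  T  F        F        T          F             F                    F                T     F
F  T  F  T        F        T          F             F                    F                F     T
F  T  F  F        F        T          F             F                    F                F     T
F  F  T  T        T        F          T             T                    F                T     F
F  F  T  F        F        T          F             T                    F                T     T
F  F  F  T        F        T          F             T                    F                F     F
F  F  F  F        F        T          F             T                    F                F     F
11 of 16 rows are T, so the formula is contingent.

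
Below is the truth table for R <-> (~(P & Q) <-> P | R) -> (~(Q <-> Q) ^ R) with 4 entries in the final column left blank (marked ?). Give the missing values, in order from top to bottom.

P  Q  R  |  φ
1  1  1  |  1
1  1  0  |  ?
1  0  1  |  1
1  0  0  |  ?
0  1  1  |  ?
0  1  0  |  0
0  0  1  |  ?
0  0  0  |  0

Row P=1, Q=1, R=0: ((~(P & Q) <-> P | R) -> (~(Q <-> Q) ^ R)) = 1, so the formula = 0.
Row P=1, Q=0, R=0: ((~(P & Q) <-> P | R) -> (~(Q <-> Q) ^ R)) = 0, so the formula = 1.
Row P=0, Q=1, R=1: ((~(P & Q) <-> P | R) -> (~(Q <-> Q) ^ R)) = 1, so the formula = 1.
Row P=0, Q=0, R=1: ((~(P & Q) <-> P | R) -> (~(Q <-> Q) ^ R)) = 1, so the formula = 1.

0, 1, 1, 1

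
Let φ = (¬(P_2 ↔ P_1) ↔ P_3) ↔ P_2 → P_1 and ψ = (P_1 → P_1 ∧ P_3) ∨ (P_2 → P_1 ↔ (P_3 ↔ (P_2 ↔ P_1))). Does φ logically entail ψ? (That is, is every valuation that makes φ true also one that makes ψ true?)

P_1 | P_2 | P_3 | φ | ψ
--- | --- | --- | - | -
 T  |  T  |  T  | F | T
 T  |  T  |  F  | T | F
 T  |  F  |  T  | T | T
 T  |  F  |  F  | F | T
 F  |  T  |  T  | F | T
 F  |  T  |  F  | T | T
 F  |  F  |  T  | F | T
 F  |  F  |  F  | T | T
At P_1=T, P_2=T, P_3=F we have φ true but ψ false, so φ does not entail ψ.

no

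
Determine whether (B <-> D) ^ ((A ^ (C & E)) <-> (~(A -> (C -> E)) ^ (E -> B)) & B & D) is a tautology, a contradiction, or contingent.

contingent

  A   |   B   |   C   |   D   |   E   |   φ  
----- | ----- | ----- | ----- | ----- | -----
 True |  True |  True |  True |  True |  True
 True |  True |  True |  True | False |  True
 True |  True |  True | False |  True |  True
 True |  True |  True | False | False | False
 True |  True | False |  True |  True | False
 True |  True | False |  True | False | False
 True |  True | False | False |  True | False
 True |  True | False | False | False | False
 True | False |  True |  True |  True |  True
 True | False |  True |  True | False | False
 True | False |  True | False |  True | False
 True | False |  True | False | False |  True
 True | False | False |  True |  True | False
 True | False | False |  True | False | False
 True | False | False | False |  True |  True
 True | False | False | False | False |  True
False |  True |  True |  True |  True | False
False |  True |  True |  True | False |  True
False |  True |  True | False |  True | False
False |  True |  True | False | False |  True
False |  True | False |  True |  True |  True
False |  True | False |  True | False |  True
False |  True | False | False |  True |  True
False |  True | False | False | False |  True
False | False |  True |  True |  True | False
False | False |  True |  True | False |  True
False | False |  True | False |  True |  True
False | False |  True | False | False | False
False | False | False |  True |  True |  True
False | False | False |  True | False |  True
False | False | False | False |  True | False
False | False | False | False | False | False
17 of 32 rows are True, so the formula is contingent.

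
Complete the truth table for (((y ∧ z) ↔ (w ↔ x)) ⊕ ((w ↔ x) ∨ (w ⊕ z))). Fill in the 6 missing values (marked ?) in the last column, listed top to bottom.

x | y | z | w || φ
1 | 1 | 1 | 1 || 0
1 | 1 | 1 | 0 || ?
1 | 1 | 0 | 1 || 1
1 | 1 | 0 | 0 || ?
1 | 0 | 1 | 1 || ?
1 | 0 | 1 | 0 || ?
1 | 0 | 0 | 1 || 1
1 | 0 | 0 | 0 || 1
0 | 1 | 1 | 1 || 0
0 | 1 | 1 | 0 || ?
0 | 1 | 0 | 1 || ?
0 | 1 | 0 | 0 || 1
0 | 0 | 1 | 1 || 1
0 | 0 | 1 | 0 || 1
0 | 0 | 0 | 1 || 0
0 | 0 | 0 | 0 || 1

Row x=1, y=1, z=1, w=0: ((y ∧ z) ↔ (w ↔ x)) = 0, ((w ↔ x) ∨ (w ⊕ z)) = 1, so the formula = 1.
Row x=1, y=1, z=0, w=0: ((y ∧ z) ↔ (w ↔ x)) = 1, ((w ↔ x) ∨ (w ⊕ z)) = 0, so the formula = 1.
Row x=1, y=0, z=1, w=1: ((y ∧ z) ↔ (w ↔ x)) = 0, ((w ↔ x) ∨ (w ⊕ z)) = 1, so the formula = 1.
Row x=1, y=0, z=1, w=0: ((y ∧ z) ↔ (w ↔ x)) = 1, ((w ↔ x) ∨ (w ⊕ z)) = 1, so the formula = 0.
Row x=0, y=1, z=1, w=0: ((y ∧ z) ↔ (w ↔ x)) = 1, ((w ↔ x) ∨ (w ⊕ z)) = 1, so the formula = 0.
Row x=0, y=1, z=0, w=1: ((y ∧ z) ↔ (w ↔ x)) = 1, ((w ↔ x) ∨ (w ⊕ z)) = 1, so the formula = 0.

1, 1, 1, 0, 0, 0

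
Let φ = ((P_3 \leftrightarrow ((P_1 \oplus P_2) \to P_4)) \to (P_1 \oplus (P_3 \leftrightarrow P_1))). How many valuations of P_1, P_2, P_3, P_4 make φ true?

10

 P_1  |  P_2  |  P_3  |  P_4  |   φ  
----- | ----- | ----- | ----- | -----
 True |  True |  True |  True | False
 True |  True |  True | False | False
 True |  True | False |  True |  True
 True |  True | False | False |  True
 True | False |  True |  True | False
 True | False |  True | False |  True
 True | False | False |  True |  True
 True | False | False | False |  True
False |  True |  True |  True | False
False |  True |  True | False |  True
False |  True | False |  True |  True
False |  True | False | False |  True
False | False |  True |  True | False
False | False |  True | False | False
False | False | False |  True |  True
False | False | False | False |  True
The formula is true on 10 of the 16 rows.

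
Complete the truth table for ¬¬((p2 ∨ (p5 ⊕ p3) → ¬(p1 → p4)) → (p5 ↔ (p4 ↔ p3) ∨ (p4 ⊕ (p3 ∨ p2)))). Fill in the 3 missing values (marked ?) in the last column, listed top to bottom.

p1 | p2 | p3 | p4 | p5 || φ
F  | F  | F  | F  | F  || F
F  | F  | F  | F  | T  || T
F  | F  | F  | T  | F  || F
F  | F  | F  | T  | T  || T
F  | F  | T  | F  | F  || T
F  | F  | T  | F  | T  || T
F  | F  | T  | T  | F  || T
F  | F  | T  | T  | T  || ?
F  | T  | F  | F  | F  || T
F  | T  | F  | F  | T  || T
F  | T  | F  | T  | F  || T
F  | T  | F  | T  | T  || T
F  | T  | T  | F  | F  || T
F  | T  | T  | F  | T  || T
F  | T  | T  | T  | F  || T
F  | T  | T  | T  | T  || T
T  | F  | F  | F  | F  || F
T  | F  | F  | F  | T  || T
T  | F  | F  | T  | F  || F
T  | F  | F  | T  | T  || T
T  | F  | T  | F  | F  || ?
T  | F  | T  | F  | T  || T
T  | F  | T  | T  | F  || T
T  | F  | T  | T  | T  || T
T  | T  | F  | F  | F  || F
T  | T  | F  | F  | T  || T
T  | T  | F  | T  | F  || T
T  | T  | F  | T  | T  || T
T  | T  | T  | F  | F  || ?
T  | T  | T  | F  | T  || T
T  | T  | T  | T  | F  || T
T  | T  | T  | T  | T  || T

Row p1=F, p2=F, p3=T, p4=T, p5=T: ((p2 ∨ (p5 ⊕ p3) → ¬(p1 → p4)) → (p5 ↔ (p4 ↔ p3) ∨ (p4 ⊕ (p3 ∨ p2)))) = T, ¬((p2 ∨ (p5 ⊕ p3) → ¬(p1 → p4)) → (p5 ↔ (p4 ↔ p3) ∨ (p4 ⊕ (p3 ∨ p2)))) = F, so the formula = T.
Row p1=T, p2=F, p3=T, p4=F, p5=F: ((p2 ∨ (p5 ⊕ p3) → ¬(p1 → p4)) → (p5 ↔ (p4 ↔ p3) ∨ (p4 ⊕ (p3 ∨ p2)))) = F, ¬((p2 ∨ (p5 ⊕ p3) → ¬(p1 → p4)) → (p5 ↔ (p4 ↔ p3) ∨ (p4 ⊕ (p3 ∨ p2)))) = T, so the formula = F.
Row p1=T, p2=T, p3=T, p4=F, p5=F: ((p2 ∨ (p5 ⊕ p3) → ¬(p1 → p4)) → (p5 ↔ (p4 ↔ p3) ∨ (p4 ⊕ (p3 ∨ p2)))) = F, ¬((p2 ∨ (p5 ⊕ p3) → ¬(p1 → p4)) → (p5 ↔ (p4 ↔ p3) ∨ (p4 ⊕ (p3 ∨ p2)))) = T, so the formula = F.

T, F, F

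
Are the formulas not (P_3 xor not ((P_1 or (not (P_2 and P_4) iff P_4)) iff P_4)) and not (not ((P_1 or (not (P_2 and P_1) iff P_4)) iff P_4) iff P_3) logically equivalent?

not equivalent

P_1 | P_2 | P_3 | P_4 | φ | ψ
--- | --- | --- | --- | - | -
 0  |  0  |  0  |  0  | 1 | 0
 0  |  0  |  0  |  1  | 1 | 0
 0  |  0  |  1  |  0  | 0 | 1
 0  |  0  |  1  |  1  | 0 | 1
 0  |  1  |  0  |  0  | 1 | 0
 0  |  1  |  0  |  1  | 0 | 0
 0  |  1  |  1  |  0  | 0 | 1
 0  |  1  |  1  |  1  | 1 | 1
 1  |  0  |  0  |  0  | 0 | 1
 1  |  0  |  0  |  1  | 1 | 0
 1  |  0  |  1  |  0  | 1 | 0
 1  |  0  |  1  |  1  | 0 | 1
 1  |  1  |  0  |  0  | 0 | 1
 1  |  1  |  0  |  1  | 1 | 0
 1  |  1  |  1  |  0  | 1 | 0
 1  |  1  |  1  |  1  | 0 | 1
The columns differ at P_1=0, P_2=0, P_3=0, P_4=0 (φ=1, ψ=0), so they are not equivalent.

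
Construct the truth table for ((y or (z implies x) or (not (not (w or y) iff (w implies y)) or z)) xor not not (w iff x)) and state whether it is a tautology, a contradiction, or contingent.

contingent

x | y | z | w | (z implies x) | (w or y) | not (w or y) | (w implies y) | (w iff x) | not (w iff x) | not not (w iff x) | φ
- | - | - | - | ------------- | -------- | ------------ | ------------- | --------- | ------------- | ----------------- | -
T | T | T | T |       T       |    T     |      F       |       T       |     T     |       F       |         T         | F
T | T | T | F |       T       |    T     |      F       |       T       |     F     |       T       |         F         | T
T | T | F | T |       T       |    T     |      F       |       T       |     T     |       F       |         T         | F
T | T | F | F |       T       |    T     |      F       |       T       |     F     |       T       |         F         | T
T | F | T | T |       T       |    T     |      F       |       F       |     T     |       F       |         T         | F
T | F | T | F |       T       |    F     |      T       |       T       |     F     |       T       |         F         | T
T | F | F | T |       T       |    T     |      F       |       F       |     T     |       F       |         T         | F
T | F | F | F |       T       |    F     |      T       |       T       |     F     |       T       |         F         | T
F | T | T | T |       F       |    T     |      F       |       T       |     F     |       T       |         F         | T
F | T | T | F |       F       |    T     |      F       |       T       |     T     |       F       |         T         | F
F | T | F | T |       T       |    T     |      F       |       T       |     F     |       T       |         F         | T
F | T | F | F |       T       |    T     |      F       |       T       |     T     |       F       |         T         | F
F | F | T | T |       F       |    T     |      F       |       F       |     F     |       T       |         F         | T
F | F | T | F |       F       |    F     |      T       |       T       |     T     |       F       |         T         | F
F | F | F | T |       T       |    T     |      F       |       F       |     F     |       T       |         F         | T
F | F | F | F |       T       |    F     |      T       |       T       |     T     |       F       |         T         | F
8 of 16 rows are T, so the formula is contingent.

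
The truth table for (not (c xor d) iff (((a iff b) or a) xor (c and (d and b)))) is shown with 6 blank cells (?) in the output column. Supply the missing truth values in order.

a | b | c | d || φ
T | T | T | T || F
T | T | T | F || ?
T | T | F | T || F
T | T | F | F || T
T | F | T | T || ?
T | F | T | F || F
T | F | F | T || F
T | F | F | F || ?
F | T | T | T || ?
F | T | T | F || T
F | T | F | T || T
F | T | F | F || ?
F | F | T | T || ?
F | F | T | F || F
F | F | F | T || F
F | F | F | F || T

Row a=T, b=T, c=T, d=F: not (c xor d) = F, (((a iff b) or a) xor (c and (d and b))) = T, so the formula = F.
Row a=T, b=F, c=T, d=T: not (c xor d) = T, (((a iff b) or a) xor (c and (d and b))) = T, so the formula = T.
Row a=T, b=F, c=F, d=F: not (c xor d) = T, (((a iff b) or a) xor (c and (d and b))) = T, so the formula = T.
Row a=F, b=T, c=T, d=T: not (c xor d) = T, (((a iff b) or a) xor (c and (d and b))) = T, so the formula = T.
Row a=F, b=T, c=F, d=F: not (c xor d) = T, (((a iff b) or a) xor (c and (d and b))) = F, so the formula = F.
Row a=F, b=F, c=T, d=T: not (c xor d) = T, (((a iff b) or a) xor (c and (d and b))) = T, so the formula = T.

F, T, T, T, F, T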